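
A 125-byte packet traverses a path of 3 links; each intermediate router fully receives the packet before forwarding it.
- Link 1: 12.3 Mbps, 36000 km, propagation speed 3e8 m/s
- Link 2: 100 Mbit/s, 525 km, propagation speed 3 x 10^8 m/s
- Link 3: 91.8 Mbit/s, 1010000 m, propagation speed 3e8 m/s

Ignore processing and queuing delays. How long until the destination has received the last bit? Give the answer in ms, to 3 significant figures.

L = 125 × 8 = 1000 bits.
Transmission delays (L/R per hop): 0.0813008, 0.01, 0.0108932 ms; sum = 0.102194 ms.
Propagation delays (d/s per hop): 120, 1.75, 3.36667 ms; sum = 125.117 ms.
End-to-end = 125 ms.

125 ms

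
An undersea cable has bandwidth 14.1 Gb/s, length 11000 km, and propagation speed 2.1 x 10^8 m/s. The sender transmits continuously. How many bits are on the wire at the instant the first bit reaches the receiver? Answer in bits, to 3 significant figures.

Propagation delay = 11000000 / 210000000 = 0.052381 s.
BDP = R × t_prop = 14100000000 × 0.052381 = 738571000 bits.

739000000 bits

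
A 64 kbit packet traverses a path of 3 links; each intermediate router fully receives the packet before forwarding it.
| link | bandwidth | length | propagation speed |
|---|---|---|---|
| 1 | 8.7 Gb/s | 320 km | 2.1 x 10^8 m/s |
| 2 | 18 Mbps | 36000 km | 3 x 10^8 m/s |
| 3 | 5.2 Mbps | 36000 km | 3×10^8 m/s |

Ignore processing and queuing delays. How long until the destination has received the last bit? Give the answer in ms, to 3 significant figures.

L = 64000 bits.
Transmission delays (L/R per hop): 0.00735632, 3.55556, 12.3077 ms; sum = 15.8706 ms.
Propagation delays (d/s per hop): 1.52381, 120, 120 ms; sum = 241.524 ms.
End-to-end = 257 ms.

257 ms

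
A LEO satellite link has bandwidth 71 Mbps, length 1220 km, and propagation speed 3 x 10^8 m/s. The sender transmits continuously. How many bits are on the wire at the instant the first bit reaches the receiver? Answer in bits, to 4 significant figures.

288700 bits

Propagation delay = 1220000 / 300000000 = 0.00406667 s.
BDP = R × t_prop = 71000000 × 0.00406667 = 288733 bits.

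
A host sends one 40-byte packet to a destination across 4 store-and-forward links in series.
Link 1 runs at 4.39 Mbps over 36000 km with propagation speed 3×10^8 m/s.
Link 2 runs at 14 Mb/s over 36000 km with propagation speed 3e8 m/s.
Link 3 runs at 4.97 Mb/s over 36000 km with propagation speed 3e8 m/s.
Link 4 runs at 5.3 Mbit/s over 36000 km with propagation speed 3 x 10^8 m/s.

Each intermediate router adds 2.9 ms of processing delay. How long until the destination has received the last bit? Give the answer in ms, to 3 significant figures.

L = 40 × 8 = 320 bits.
Transmission delays (L/R per hop): 0.0728929, 0.0228571, 0.0643863, 0.0603774 ms; sum = 0.220514 ms.
Propagation delays (d/s per hop): 120, 120, 120, 120 ms; sum = 480 ms.
Processing at 3 router(s): 3 × 2.9 ms = 8.7 ms.
End-to-end = 489 ms.

489 ms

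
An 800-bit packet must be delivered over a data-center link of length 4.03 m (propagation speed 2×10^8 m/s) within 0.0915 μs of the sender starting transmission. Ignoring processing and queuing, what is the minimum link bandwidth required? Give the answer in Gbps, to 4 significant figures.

Propagation delay = 4.03 / 200000000 = 0.02015 μs.
Transmission budget = 0.0915 − 0.02015 = 0.07135 μs.
R ≥ L / t_tx = 800 bits / 7.135e-08 s = 11.21 Gbps.

11.21 Gbps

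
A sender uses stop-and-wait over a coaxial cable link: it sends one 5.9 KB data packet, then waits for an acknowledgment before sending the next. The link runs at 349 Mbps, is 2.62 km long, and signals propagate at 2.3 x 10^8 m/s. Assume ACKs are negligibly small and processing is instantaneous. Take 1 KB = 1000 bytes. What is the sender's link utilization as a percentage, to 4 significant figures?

85.58 %

t_tx = L/R = 47200/349000000 = 0.000135244 s.
t_prop = 2620/2.3e+08 = 1.13913e-05 s; RTT = 2.27826e-05 s.
Cycle = t_tx + RTT = 0.000158026 s.
Utilization = t_tx / cycle = 0.000135244/0.000158026 = 85.58 %.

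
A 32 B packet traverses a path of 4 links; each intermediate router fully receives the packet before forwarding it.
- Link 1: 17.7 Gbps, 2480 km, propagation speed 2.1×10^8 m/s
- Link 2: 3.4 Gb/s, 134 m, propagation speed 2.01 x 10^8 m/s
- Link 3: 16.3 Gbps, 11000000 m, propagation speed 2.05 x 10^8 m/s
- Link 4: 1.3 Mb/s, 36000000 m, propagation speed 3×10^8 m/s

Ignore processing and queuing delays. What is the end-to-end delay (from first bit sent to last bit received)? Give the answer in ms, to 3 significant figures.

L = 32 × 8 = 256 bits.
Transmission delays (L/R per hop): 1.44633e-05, 7.52941e-05, 1.57055e-05, 0.196923 ms; sum = 0.197029 ms.
Propagation delays (d/s per hop): 11.8095, 0.000666667, 53.6585, 120 ms; sum = 185.469 ms.
End-to-end = 186 ms.

186 ms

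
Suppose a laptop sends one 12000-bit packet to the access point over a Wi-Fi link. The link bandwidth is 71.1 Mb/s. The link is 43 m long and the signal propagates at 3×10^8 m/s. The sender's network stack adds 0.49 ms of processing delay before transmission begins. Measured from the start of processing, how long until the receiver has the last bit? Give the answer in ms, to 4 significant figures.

0.6589 ms

Transmission delay = L/R = 12000 / 71100000 = 0.168776 ms.
Propagation delay = d/s = 43 m / 300000000 m/s = 0.000143333 ms.
Plus processing delay 0.49 ms = 0.49 ms.
Total = 0.6589 ms.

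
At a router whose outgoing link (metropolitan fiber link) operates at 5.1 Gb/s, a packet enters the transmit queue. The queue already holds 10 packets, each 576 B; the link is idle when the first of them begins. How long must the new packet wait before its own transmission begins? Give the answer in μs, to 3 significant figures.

9.04 μs

Each queued packet: L/R = 4608/5100000000 = 0.903529 μs.
10 queued → 9.03529 μs.
Queuing delay = 9.04 μs.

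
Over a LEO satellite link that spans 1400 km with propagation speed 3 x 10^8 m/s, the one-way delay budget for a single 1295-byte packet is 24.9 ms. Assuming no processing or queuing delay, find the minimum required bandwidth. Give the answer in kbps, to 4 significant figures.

L = 10360 bits.
Propagation delay = 1400000 / 300000000 = 4.66667 ms.
Transmission budget = 24.9 − 4.66667 = 20.2333 ms.
R ≥ L / t_tx = 10360 bits / 0.0202333 s = 512.0 kbps.

512.0 kbps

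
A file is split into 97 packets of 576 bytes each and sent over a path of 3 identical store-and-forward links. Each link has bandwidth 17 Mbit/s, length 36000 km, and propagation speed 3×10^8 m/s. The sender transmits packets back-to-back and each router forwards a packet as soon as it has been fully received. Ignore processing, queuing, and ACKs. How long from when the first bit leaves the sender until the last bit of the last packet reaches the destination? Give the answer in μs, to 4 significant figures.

Per-hop transmission t_tx = L/R = 4608/17000000 = 271.059 μs.
Per-hop propagation t_prop = 36000000/300000000 = 120000 μs.
Pipeline fill: first packet needs 3·t_tx to clear all hops; remaining 96 packets each add one t_tx.
Total = (3+97-1)·t_tx + 3·t_prop = 99·271.059 + 3·120000 = 386800 μs.

386800 μs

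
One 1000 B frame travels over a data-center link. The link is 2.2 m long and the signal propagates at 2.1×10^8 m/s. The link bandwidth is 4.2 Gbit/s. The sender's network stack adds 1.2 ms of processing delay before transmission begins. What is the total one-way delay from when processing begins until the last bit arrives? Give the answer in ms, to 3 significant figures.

L = 1000 × 8 = 8000 bits.
Transmission delay = L/R = 8000 / 4200000000 = 0.00190476 ms.
Propagation delay = d/s = 2.2 m / 210000000 m/s = 1.04762e-05 ms.
Plus processing delay 1.2 ms = 1.2 ms.
Total = 1.20 ms.

1.20 ms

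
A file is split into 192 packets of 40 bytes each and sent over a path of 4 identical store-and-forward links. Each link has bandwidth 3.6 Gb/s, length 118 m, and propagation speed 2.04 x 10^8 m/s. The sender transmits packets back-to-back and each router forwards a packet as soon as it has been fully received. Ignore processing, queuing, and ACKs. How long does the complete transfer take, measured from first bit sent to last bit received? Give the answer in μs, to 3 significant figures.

Per-hop transmission t_tx = L/R = 320/3600000000 = 0.0888889 μs.
Per-hop propagation t_prop = 118/204000000 = 0.578431 μs.
Pipeline fill: first packet needs 4·t_tx to clear all hops; remaining 191 packets each add one t_tx.
Total = (4+192-1)·t_tx + 4·t_prop = 195·0.0888889 + 4·0.578431 = 19.6 μs.

19.6 μs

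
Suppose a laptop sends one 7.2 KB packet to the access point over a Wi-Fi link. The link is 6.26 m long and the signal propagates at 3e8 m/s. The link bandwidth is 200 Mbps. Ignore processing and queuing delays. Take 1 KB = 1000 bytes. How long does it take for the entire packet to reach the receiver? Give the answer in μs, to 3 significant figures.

L = 57600 bits.
Transmission delay = L/R = 57600 / 200000000 = 288 μs.
Propagation delay = d/s = 6.26 m / 300000000 m/s = 0.0208667 μs.
Total = 288 μs.

288 μs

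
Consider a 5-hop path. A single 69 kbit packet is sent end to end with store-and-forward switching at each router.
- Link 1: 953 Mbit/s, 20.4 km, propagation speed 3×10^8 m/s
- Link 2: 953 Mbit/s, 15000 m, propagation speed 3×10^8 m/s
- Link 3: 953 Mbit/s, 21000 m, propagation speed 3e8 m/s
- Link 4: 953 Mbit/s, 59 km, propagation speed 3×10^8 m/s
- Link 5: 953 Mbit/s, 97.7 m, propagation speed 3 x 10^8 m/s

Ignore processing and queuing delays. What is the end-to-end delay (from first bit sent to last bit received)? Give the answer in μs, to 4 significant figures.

L = 69000 bits.
Transmission delay per hop = L/R = 69000/953000000 = 72.4029 μs; 5 hops → 362.015 μs.
Propagation delays (d/s per hop): 68, 50, 70, 196.667, 0.325667 μs; sum = 384.992 μs.
End-to-end = 747.0 μs.

747.0 μs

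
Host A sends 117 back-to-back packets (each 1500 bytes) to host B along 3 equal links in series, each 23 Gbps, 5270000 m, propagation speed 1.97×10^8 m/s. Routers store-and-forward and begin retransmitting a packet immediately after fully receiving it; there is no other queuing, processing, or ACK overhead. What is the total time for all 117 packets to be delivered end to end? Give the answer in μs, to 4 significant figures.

Per-hop transmission t_tx = L/R = 12000/23000000000 = 0.521739 μs.
Per-hop propagation t_prop = 5270000/197000000 = 26751.3 μs.
Pipeline fill: first packet needs 3·t_tx to clear all hops; remaining 116 packets each add one t_tx.
Total = (3+117-1)·t_tx + 3·t_prop = 119·0.521739 + 3·26751.3 = 80320 μs.

80320 μs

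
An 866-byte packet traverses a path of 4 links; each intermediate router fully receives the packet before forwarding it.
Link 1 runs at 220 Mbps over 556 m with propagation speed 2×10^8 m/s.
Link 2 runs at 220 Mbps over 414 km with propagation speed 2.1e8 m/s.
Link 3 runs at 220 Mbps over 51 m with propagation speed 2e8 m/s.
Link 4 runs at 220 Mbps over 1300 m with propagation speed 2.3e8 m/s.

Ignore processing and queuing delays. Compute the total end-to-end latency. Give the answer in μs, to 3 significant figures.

L = 866 × 8 = 6928 bits.
Transmission delay per hop = L/R = 6928/220000000 = 31.4909 μs; 4 hops → 125.964 μs.
Propagation delays (d/s per hop): 2.78, 1971.43, 0.255, 5.65217 μs; sum = 1980.12 μs.
End-to-end = 2110 μs.

2110 μs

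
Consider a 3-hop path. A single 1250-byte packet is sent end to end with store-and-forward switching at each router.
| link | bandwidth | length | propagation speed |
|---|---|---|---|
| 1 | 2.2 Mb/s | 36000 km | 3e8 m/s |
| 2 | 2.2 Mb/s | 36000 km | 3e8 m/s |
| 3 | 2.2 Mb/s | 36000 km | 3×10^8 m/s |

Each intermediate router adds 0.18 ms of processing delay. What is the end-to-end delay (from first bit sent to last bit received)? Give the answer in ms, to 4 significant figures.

374.0 ms

L = 1250 × 8 = 10000 bits.
Transmission delay per hop = L/R = 10000/2200000 = 4.54545 ms; 3 hops → 13.6364 ms.
Propagation delays (d/s per hop): 120, 120, 120 ms; sum = 360 ms.
Processing at 2 router(s): 2 × 0.18 ms = 0.36 ms.
End-to-end = 374.0 ms.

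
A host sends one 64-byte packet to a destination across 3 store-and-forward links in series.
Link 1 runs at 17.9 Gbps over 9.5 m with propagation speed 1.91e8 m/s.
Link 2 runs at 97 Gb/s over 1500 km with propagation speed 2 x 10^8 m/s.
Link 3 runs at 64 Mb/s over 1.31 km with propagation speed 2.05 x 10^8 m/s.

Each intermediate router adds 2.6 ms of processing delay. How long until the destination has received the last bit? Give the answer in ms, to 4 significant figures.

12.71 ms

L = 64 × 8 = 512 bits.
Transmission delays (L/R per hop): 2.86034e-05, 5.27835e-06, 0.008 ms; sum = 0.00803388 ms.
Propagation delays (d/s per hop): 4.97382e-05, 7.5, 0.00639024 ms; sum = 7.50644 ms.
Processing at 2 router(s): 2 × 2.6 ms = 5.2 ms.
End-to-end = 12.71 ms.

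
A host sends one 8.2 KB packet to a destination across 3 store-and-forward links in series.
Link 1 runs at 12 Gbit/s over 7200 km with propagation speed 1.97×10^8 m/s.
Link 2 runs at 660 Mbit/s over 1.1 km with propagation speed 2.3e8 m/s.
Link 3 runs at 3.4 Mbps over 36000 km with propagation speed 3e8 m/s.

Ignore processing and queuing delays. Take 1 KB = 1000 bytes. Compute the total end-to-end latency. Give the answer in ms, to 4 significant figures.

176.0 ms

L = 65600 bits.
Transmission delays (L/R per hop): 0.00546667, 0.0993939, 19.2941 ms; sum = 19.399 ms.
Propagation delays (d/s per hop): 36.5482, 0.00478261, 120 ms; sum = 156.553 ms.
End-to-end = 176.0 ms.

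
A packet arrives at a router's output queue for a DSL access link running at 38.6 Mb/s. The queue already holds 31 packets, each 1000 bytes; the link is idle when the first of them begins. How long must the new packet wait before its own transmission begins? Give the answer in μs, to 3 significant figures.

6420 μs

Each queued packet: L/R = 8000/38600000 = 207.254 μs.
31 queued → 6424.87 μs.
Queuing delay = 6420 μs.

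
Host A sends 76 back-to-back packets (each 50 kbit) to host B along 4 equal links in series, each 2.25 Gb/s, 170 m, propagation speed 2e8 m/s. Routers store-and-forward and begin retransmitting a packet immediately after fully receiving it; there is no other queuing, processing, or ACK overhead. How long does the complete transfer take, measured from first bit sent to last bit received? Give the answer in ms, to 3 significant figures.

Per-hop transmission t_tx = L/R = 50000/2250000000 = 0.0222222 ms.
Per-hop propagation t_prop = 170/200000000 = 0.00085 ms.
Pipeline fill: first packet needs 4·t_tx to clear all hops; remaining 75 packets each add one t_tx.
Total = (4+76-1)·t_tx + 4·t_prop = 79·0.0222222 + 4·0.00085 = 1.76 ms.

1.76 ms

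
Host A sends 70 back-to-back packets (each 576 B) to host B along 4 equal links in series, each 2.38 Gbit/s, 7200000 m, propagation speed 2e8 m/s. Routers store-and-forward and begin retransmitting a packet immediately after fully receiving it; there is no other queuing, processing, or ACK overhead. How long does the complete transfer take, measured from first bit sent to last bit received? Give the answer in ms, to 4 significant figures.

Per-hop transmission t_tx = L/R = 4608/2380000000 = 0.00193613 ms.
Per-hop propagation t_prop = 7200000/200000000 = 36 ms.
Pipeline fill: first packet needs 4·t_tx to clear all hops; remaining 69 packets each add one t_tx.
Total = (4+70-1)·t_tx + 4·t_prop = 73·0.00193613 + 4·36 = 144.1 ms.

144.1 ms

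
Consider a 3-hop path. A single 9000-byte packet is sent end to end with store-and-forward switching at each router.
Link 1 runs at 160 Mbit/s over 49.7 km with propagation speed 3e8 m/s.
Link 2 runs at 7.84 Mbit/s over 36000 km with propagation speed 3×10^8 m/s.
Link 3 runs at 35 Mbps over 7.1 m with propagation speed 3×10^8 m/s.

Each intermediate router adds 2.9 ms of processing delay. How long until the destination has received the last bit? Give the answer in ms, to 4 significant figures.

137.7 ms

L = 9000 × 8 = 72000 bits.
Transmission delays (L/R per hop): 0.45, 9.18367, 2.05714 ms; sum = 11.6908 ms.
Propagation delays (d/s per hop): 0.165667, 120, 2.36667e-05 ms; sum = 120.166 ms.
Processing at 2 router(s): 2 × 2.9 ms = 5.8 ms.
End-to-end = 137.7 ms.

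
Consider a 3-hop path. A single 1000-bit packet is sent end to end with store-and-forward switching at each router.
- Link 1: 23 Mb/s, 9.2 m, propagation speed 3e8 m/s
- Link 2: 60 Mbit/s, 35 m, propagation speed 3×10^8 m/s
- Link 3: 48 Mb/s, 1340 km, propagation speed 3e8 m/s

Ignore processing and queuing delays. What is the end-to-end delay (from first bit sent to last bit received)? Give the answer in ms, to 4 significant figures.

4.548 ms

Transmission delays (L/R per hop): 0.0434783, 0.0166667, 0.0208333 ms; sum = 0.0809783 ms.
Propagation delays (d/s per hop): 3.06667e-05, 0.000116667, 4.46667 ms; sum = 4.46681 ms.
End-to-end = 4.548 ms.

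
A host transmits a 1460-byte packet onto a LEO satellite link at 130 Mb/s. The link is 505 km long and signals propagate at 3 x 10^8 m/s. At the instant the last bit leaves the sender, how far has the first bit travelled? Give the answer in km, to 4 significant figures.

26.95 km

t_tx = L/R = 11680/130000000 = 8.98462e-05 s.
Distance = s × t_tx = 300000000 × 8.98462e-05 = 26.95 km.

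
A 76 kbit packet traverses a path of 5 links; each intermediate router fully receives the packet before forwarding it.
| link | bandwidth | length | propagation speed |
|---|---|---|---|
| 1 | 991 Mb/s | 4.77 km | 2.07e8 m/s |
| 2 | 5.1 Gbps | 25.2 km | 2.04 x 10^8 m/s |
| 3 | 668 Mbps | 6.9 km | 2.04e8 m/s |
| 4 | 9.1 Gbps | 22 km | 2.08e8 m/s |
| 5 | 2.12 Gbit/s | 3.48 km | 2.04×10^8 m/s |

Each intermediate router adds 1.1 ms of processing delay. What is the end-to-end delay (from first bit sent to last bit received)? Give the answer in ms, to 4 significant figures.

4.953 ms

L = 76000 bits.
Transmission delays (L/R per hop): 0.0766902, 0.014902, 0.113772, 0.00835165, 0.0358491 ms; sum = 0.249565 ms.
Propagation delays (d/s per hop): 0.0230435, 0.123529, 0.0338235, 0.105769, 0.0170588 ms; sum = 0.303224 ms.
Processing at 4 router(s): 4 × 1.1 ms = 4.4 ms.
End-to-end = 4.953 ms.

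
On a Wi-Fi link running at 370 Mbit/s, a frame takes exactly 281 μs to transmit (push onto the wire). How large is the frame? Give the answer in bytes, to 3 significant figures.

L = R × t_tx = 370000000 b/s × 0.000281 s = 103970 bits.
In bytes: 103970 / 8 = 13000 bytes.

13000 bytes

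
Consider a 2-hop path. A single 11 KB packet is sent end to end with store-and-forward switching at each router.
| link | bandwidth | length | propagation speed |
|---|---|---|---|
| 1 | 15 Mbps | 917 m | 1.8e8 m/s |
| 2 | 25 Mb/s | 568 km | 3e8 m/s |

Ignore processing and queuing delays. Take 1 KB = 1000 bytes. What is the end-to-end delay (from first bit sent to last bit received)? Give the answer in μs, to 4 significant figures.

L = 88000 bits.
Transmission delays (L/R per hop): 5866.67, 3520 μs; sum = 9386.67 μs.
Propagation delays (d/s per hop): 5.09444, 1893.33 μs; sum = 1898.43 μs.
End-to-end = 11290 μs.

11290 μs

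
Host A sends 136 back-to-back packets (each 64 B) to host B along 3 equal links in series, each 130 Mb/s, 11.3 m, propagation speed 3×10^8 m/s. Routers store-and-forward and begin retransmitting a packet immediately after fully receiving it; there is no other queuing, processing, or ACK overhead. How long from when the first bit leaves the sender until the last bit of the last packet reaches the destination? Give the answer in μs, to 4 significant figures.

Per-hop transmission t_tx = L/R = 512/130000000 = 3.93846 μs.
Per-hop propagation t_prop = 11.3/300000000 = 0.0376667 μs.
Pipeline fill: first packet needs 3·t_tx to clear all hops; remaining 135 packets each add one t_tx.
Total = (3+136-1)·t_tx + 3·t_prop = 138·3.93846 + 3·0.0376667 = 543.6 μs.

543.6 μs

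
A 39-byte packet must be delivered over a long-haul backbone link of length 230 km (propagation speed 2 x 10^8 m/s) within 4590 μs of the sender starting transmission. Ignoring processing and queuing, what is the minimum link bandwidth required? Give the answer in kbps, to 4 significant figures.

L = 312 bits.
Propagation delay = 230000 / 200000000 = 1150 μs.
Transmission budget = 4590 − 1150 = 3440 μs.
R ≥ L / t_tx = 312 bits / 0.00344 s = 90.70 kbps.

90.70 kbps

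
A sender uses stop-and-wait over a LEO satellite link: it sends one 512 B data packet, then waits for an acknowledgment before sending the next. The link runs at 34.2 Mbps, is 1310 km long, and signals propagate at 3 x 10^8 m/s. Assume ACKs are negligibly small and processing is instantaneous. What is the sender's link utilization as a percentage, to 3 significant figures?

1.35 %

t_tx = L/R = 4096/34200000 = 0.000119766 s.
t_prop = 1310000/300000000 = 0.00436667 s; RTT = 0.00873333 s.
Cycle = t_tx + RTT = 0.0088531 s.
Utilization = t_tx / cycle = 0.000119766/0.0088531 = 1.35 %.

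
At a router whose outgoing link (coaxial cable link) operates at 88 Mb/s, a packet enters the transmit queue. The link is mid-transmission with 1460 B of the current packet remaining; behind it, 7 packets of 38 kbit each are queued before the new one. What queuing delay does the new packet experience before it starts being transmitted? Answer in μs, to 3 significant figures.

Each queued packet: L/R = 38000/88000000 = 431.818 μs.
7 queued → 3022.73 μs.
Plus remaining 11680 bits of current packet: 132.727 μs.
Queuing delay = 3160 μs.

3160 μs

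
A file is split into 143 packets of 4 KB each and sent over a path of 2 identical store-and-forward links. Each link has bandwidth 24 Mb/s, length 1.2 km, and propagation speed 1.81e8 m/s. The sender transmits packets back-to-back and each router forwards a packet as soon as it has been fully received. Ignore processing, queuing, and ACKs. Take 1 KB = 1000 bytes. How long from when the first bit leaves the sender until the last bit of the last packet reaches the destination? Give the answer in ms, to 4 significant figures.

192.0 ms

Per-hop transmission t_tx = L/R = 32000/24000000 = 1.33333 ms.
Per-hop propagation t_prop = 1200/181000000 = 0.00662983 ms.
Pipeline fill: first packet needs 2·t_tx to clear all hops; remaining 142 packets each add one t_tx.
Total = (2+143-1)·t_tx + 2·t_prop = 144·1.33333 + 2·0.00662983 = 192.0 ms.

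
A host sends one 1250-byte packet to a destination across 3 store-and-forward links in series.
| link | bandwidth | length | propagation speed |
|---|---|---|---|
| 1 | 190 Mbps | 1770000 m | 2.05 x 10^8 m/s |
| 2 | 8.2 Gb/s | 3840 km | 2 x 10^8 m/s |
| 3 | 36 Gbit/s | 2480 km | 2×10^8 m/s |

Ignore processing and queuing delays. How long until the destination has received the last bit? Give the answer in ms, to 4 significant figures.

L = 1250 × 8 = 10000 bits.
Transmission delays (L/R per hop): 0.0526316, 0.00121951, 0.000277778 ms; sum = 0.0541289 ms.
Propagation delays (d/s per hop): 8.63415, 19.2, 12.4 ms; sum = 40.2341 ms.
End-to-end = 40.29 ms.

40.29 ms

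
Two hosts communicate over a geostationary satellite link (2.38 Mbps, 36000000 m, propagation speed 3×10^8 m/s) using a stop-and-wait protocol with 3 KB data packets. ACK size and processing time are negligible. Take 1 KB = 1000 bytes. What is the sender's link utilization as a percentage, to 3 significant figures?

t_tx = L/R = 24000/2380000 = 0.010084 s.
t_prop = 36000000/300000000 = 0.12 s; RTT = 0.24 s.
Cycle = t_tx + RTT = 0.250084 s.
Utilization = t_tx / cycle = 0.010084/0.250084 = 4.03 %.

4.03 %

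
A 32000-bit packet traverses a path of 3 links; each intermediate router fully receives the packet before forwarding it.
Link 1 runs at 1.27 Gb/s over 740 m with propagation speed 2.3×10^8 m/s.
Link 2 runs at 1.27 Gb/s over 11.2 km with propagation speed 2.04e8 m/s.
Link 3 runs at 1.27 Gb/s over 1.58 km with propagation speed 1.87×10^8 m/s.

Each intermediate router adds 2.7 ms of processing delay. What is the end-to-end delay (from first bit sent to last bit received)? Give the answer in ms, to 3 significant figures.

5.54 ms

Transmission delay per hop = L/R = 32000/1270000000 = 0.0251969 ms; 3 hops → 0.0755906 ms.
Propagation delays (d/s per hop): 0.00321739, 0.054902, 0.0084492 ms; sum = 0.0665685 ms.
Processing at 2 router(s): 2 × 2.7 ms = 5.4 ms.
End-to-end = 5.54 ms.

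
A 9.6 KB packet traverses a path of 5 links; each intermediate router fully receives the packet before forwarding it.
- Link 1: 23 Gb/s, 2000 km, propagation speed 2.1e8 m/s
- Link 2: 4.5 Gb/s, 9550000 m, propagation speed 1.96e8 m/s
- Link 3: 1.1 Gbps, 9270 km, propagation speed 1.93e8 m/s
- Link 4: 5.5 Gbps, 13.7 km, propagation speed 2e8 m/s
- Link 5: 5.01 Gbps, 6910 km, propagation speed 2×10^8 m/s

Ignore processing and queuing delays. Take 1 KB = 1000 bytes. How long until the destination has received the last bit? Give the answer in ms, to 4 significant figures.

141.0 ms

L = 76800 bits.
Transmission delays (L/R per hop): 0.00333913, 0.0170667, 0.0698182, 0.0139636, 0.0153293 ms; sum = 0.119517 ms.
Propagation delays (d/s per hop): 9.52381, 48.7245, 48.0311, 0.0685, 34.55 ms; sum = 140.898 ms.
End-to-end = 141.0 ms.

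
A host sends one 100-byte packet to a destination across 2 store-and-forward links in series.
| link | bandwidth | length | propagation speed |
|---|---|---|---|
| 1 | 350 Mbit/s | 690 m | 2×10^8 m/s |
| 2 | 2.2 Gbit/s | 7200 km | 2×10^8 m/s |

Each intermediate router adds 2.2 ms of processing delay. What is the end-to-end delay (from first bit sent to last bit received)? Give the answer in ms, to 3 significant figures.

38.2 ms

L = 100 × 8 = 800 bits.
Transmission delays (L/R per hop): 0.00228571, 0.000363636 ms; sum = 0.00264935 ms.
Propagation delays (d/s per hop): 0.00345, 36 ms; sum = 36.0035 ms.
Processing at 1 router(s): 1 × 2.2 ms = 2.2 ms.
End-to-end = 38.2 ms.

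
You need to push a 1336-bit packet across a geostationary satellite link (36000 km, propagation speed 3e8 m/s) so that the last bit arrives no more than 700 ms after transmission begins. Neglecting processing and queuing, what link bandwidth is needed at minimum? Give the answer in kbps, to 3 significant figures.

Propagation delay = 36000000 / 300000000 = 120 ms.
Transmission budget = 700 − 120 = 580 ms.
R ≥ L / t_tx = 1336 bits / 0.58 s = 2.30 kbps.

2.30 kbps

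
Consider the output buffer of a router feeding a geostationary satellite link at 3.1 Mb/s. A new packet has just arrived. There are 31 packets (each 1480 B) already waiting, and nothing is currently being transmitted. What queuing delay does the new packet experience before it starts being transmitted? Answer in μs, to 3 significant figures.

118000 μs

Each queued packet: L/R = 11840/3100000 = 3819.35 μs.
31 queued → 118400 μs.
Queuing delay = 118000 μs.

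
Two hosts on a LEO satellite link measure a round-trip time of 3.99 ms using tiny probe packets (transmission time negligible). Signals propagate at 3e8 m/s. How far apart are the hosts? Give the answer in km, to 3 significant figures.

One-way propagation = RTT/2 = 1.995 ms.
d = s × t = 300000000 × 0.001995 = 599 km.

599 km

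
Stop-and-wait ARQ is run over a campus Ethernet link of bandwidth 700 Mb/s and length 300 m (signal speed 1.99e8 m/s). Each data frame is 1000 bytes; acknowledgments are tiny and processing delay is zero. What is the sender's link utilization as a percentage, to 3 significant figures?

t_tx = L/R = 8000/700000000 = 1.14286e-05 s.
t_prop = 300/199000000 = 1.50754e-06 s; RTT = 3.01508e-06 s.
Cycle = t_tx + RTT = 1.44436e-05 s.
Utilization = t_tx / cycle = 1.14286e-05/1.44436e-05 = 79.1 %.

79.1 %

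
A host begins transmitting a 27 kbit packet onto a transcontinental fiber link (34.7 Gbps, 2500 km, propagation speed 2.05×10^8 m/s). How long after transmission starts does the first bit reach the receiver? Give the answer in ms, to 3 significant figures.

12.2 ms

First bit experiences only propagation delay: d/s = 2500000/2.05e+08 = 12.2 ms.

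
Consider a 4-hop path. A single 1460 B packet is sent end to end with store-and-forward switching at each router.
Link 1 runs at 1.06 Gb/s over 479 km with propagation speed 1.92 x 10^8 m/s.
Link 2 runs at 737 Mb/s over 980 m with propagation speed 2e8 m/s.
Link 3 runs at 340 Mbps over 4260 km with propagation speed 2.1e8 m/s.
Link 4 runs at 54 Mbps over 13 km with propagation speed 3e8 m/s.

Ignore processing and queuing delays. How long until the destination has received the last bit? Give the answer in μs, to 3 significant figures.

L = 1460 × 8 = 11680 bits.
Transmission delays (L/R per hop): 11.0189, 15.848, 34.3529, 216.296 μs; sum = 277.516 μs.
Propagation delays (d/s per hop): 2494.79, 4.9, 20285.7, 43.3333 μs; sum = 22828.7 μs.
End-to-end = 23100 μs.

23100 μs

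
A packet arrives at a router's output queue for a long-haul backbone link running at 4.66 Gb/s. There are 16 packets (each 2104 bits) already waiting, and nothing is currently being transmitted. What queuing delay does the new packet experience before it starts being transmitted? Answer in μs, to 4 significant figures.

7.224 μs

Each queued packet: L/R = 2104/4660000000 = 0.451502 μs.
16 queued → 7.22403 μs.
Queuing delay = 7.224 μs.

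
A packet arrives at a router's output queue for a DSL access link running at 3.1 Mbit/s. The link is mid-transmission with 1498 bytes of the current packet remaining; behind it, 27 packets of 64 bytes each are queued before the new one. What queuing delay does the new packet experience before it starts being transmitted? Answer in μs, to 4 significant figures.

Each queued packet: L/R = 512/3100000 = 165.161 μs.
27 queued → 4459.35 μs.
Plus remaining 11984 bits of current packet: 3865.81 μs.
Queuing delay = 8325 μs.

8325 μs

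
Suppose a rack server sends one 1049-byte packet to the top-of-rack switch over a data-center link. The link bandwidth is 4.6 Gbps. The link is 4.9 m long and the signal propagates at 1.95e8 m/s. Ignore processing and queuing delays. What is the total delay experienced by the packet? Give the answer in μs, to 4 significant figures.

1.849 μs

L = 1049 × 8 = 8392 bits.
Transmission delay = L/R = 8392 / 4600000000 = 1.82435 μs.
Propagation delay = d/s = 4.9 m / 195000000 m/s = 0.0251282 μs.
Total = 1.849 μs.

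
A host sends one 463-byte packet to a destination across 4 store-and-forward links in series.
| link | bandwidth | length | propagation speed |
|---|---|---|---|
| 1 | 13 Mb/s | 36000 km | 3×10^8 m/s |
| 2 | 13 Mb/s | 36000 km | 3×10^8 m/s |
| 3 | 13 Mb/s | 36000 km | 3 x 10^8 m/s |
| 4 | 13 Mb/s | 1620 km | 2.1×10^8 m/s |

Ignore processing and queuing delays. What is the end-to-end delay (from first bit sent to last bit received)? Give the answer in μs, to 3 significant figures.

369000 μs

L = 463 × 8 = 3704 bits.
Transmission delay per hop = L/R = 3704/13000000 = 284.923 μs; 4 hops → 1139.69 μs.
Propagation delays (d/s per hop): 120000, 120000, 120000, 7714.29 μs; sum = 367714 μs.
End-to-end = 369000 μs.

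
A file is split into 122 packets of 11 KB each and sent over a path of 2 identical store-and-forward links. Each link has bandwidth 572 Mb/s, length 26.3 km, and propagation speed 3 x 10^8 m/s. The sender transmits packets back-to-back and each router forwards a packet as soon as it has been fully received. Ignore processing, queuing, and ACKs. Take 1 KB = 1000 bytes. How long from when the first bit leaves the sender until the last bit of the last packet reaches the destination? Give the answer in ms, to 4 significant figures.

Per-hop transmission t_tx = L/R = 88000/572000000 = 0.153846 ms.
Per-hop propagation t_prop = 26300/300000000 = 0.0876667 ms.
Pipeline fill: first packet needs 2·t_tx to clear all hops; remaining 121 packets each add one t_tx.
Total = (2+122-1)·t_tx + 2·t_prop = 123·0.153846 + 2·0.0876667 = 19.10 ms.

19.10 ms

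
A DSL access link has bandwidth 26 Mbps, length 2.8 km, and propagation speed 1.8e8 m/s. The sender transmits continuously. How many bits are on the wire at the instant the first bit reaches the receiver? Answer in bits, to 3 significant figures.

Propagation delay = 2800 / 180000000 = 1.55556e-05 s.
BDP = R × t_prop = 26000000 × 1.55556e-05 = 404.444 bits.

404 bits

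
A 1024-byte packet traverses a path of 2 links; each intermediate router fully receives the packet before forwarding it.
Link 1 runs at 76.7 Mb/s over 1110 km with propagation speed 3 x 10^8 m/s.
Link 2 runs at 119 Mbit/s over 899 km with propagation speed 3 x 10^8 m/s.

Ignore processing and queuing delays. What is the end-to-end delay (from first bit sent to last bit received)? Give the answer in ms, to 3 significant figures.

6.87 ms

L = 1024 × 8 = 8192 bits.
Transmission delays (L/R per hop): 0.106806, 0.0688403 ms; sum = 0.175646 ms.
Propagation delays (d/s per hop): 3.7, 2.99667 ms; sum = 6.69667 ms.
End-to-end = 6.87 ms.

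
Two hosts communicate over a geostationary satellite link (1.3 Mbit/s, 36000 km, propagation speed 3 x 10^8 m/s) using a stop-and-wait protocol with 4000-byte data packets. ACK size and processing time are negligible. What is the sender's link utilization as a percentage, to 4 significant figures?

9.302 %

t_tx = L/R = 32000/1300000 = 0.0246154 s.
t_prop = 36000000/300000000 = 0.12 s; RTT = 0.24 s.
Cycle = t_tx + RTT = 0.264615 s.
Utilization = t_tx / cycle = 0.0246154/0.264615 = 9.302 %.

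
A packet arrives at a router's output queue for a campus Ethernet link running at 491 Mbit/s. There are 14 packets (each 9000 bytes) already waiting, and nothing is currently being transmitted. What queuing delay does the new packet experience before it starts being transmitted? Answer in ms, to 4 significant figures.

2.053 ms

Each queued packet: L/R = 72000/491000000 = 0.14664 ms.
14 queued → 2.05295 ms.
Queuing delay = 2.053 ms.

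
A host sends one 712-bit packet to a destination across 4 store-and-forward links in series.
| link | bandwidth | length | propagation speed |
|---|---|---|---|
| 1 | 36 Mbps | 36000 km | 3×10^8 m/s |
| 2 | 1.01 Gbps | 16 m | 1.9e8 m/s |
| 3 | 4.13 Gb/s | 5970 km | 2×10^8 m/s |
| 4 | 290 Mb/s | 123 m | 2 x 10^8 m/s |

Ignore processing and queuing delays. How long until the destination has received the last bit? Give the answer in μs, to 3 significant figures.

150000 μs

Transmission delays (L/R per hop): 19.7778, 0.70495, 0.172397, 2.45517 μs; sum = 23.1103 μs.
Propagation delays (d/s per hop): 120000, 0.0842105, 29850, 0.615 μs; sum = 149851 μs.
End-to-end = 150000 μs.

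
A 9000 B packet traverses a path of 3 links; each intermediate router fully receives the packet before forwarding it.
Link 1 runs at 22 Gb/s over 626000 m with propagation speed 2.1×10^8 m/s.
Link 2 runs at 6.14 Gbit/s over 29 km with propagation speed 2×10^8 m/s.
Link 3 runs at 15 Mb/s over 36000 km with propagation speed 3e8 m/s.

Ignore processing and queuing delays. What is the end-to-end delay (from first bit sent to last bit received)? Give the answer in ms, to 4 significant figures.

L = 9000 × 8 = 72000 bits.
Transmission delays (L/R per hop): 0.00327273, 0.0117264, 4.8 ms; sum = 4.815 ms.
Propagation delays (d/s per hop): 2.98095, 0.145, 120 ms; sum = 123.126 ms.
End-to-end = 127.9 ms.

127.9 ms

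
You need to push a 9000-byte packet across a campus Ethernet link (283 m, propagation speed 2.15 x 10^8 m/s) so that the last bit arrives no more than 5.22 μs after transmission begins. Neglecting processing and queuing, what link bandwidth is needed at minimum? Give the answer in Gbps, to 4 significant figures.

L = 72000 bits.
Propagation delay = 283 / 215000000 = 1.31628 μs.
Transmission budget = 5.22 − 1.31628 = 3.90372 μs.
R ≥ L / t_tx = 72000 bits / 3.90372e-06 s = 18.44 Gbps.

18.44 Gbps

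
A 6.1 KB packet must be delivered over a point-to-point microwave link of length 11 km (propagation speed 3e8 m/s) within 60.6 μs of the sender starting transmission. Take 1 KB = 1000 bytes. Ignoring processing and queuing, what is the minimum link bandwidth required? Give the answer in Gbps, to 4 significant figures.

L = 48800 bits.
Propagation delay = 11000 / 300000000 = 36.6667 μs.
Transmission budget = 60.6 − 36.6667 = 23.9333 μs.
R ≥ L / t_tx = 48800 bits / 2.39333e-05 s = 2.039 Gbps.

2.039 Gbps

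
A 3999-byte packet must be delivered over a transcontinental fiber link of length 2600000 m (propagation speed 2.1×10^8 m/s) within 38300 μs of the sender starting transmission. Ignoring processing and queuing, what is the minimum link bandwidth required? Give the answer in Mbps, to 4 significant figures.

1.234 Mbps

L = 31992 bits.
Propagation delay = 2600000 / 210000000 = 12381 μs.
Transmission budget = 38300 − 12381 = 25919 μs.
R ≥ L / t_tx = 31992 bits / 0.025919 s = 1.234 Mbps.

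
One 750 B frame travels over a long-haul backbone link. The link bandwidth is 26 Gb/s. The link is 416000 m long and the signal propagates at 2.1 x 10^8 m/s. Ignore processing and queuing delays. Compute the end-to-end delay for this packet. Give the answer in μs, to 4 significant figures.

1981 μs

L = 750 × 8 = 6000 bits.
Transmission delay = L/R = 6000 / 26000000000 = 0.230769 μs.
Propagation delay = d/s = 416000 m / 210000000 m/s = 1980.95 μs.
Total = 1981 μs.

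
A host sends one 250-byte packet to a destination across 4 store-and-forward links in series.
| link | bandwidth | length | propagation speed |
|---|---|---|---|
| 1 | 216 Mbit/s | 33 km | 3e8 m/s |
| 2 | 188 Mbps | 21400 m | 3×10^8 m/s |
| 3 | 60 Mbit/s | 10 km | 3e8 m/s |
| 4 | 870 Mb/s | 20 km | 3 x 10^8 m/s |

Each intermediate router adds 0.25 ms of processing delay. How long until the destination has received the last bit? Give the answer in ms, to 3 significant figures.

1.09 ms

L = 250 × 8 = 2000 bits.
Transmission delays (L/R per hop): 0.00925926, 0.0106383, 0.0333333, 0.00229885 ms; sum = 0.0555297 ms.
Propagation delays (d/s per hop): 0.11, 0.0713333, 0.0333333, 0.0666667 ms; sum = 0.281333 ms.
Processing at 3 router(s): 3 × 0.25 ms = 0.75 ms.
End-to-end = 1.09 ms.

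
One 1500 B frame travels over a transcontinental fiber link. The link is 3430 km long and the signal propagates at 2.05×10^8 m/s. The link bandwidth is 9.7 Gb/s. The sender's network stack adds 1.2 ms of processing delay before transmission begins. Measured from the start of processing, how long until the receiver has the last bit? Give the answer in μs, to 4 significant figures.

L = 1500 × 8 = 12000 bits.
Transmission delay = L/R = 12000 / 9700000000 = 1.23711 μs.
Propagation delay = d/s = 3430000 m / 2.05e+08 m/s = 16731.7 μs.
Plus processing delay 1.2 ms = 1200 μs.
Total = 17930 μs.

17930 μs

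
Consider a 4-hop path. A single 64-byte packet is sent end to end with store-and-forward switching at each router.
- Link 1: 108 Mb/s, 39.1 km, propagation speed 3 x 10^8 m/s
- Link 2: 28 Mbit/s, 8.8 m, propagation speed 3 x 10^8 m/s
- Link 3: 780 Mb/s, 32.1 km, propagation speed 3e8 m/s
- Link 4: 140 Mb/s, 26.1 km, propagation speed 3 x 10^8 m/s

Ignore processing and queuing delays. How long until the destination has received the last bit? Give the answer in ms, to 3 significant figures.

0.352 ms

L = 64 × 8 = 512 bits.
Transmission delays (L/R per hop): 0.00474074, 0.0182857, 0.00065641, 0.00365714 ms; sum = 0.02734 ms.
Propagation delays (d/s per hop): 0.130333, 2.93333e-05, 0.107, 0.087 ms; sum = 0.324363 ms.
End-to-end = 0.352 ms.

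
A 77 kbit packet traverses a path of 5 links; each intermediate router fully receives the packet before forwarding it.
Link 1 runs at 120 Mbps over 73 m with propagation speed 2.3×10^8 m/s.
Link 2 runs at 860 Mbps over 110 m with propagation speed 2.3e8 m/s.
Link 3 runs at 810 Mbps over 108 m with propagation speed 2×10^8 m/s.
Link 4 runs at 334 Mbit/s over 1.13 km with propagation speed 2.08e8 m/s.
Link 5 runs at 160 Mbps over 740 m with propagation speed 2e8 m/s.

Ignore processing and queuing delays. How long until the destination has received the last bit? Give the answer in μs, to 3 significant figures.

1550 μs

L = 77000 bits.
Transmission delays (L/R per hop): 641.667, 89.5349, 95.0617, 230.539, 481.25 μs; sum = 1538.05 μs.
Propagation delays (d/s per hop): 0.317391, 0.478261, 0.54, 5.43269, 3.7 μs; sum = 10.4683 μs.
End-to-end = 1550 μs.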